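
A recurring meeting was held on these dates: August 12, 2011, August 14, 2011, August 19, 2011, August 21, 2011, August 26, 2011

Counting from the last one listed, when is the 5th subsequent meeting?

Every event lands on a Friday or Sunday (gaps cycle 2, 5, 2, 5).
So the schedule is: every Friday and Sunday.
The following Sunday is August 28, 2011.
The following Friday is September 2, 2011.
The following Sunday is September 4, 2011.
The following Friday is September 9, 2011.
Next Sunday: September 11, 2011.

September 11, 2011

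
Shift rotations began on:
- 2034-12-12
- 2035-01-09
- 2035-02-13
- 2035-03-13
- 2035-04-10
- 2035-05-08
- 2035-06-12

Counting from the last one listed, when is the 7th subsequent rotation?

All dates are Tuesdays, 28, 35, 28, 28, 28, 35 days apart.
Specifically, the 2nd Tuesday of each month.
July 2035 — 2nd Tuesday is 2035-07-10.
2nd Tuesday of August 2035: 2035-08-14.
September 2035 — 2nd Tuesday is 2035-09-11.
October 2035 — 2nd Tuesday is 2035-10-09.
November 2035 — 2nd Tuesday is 2035-11-13.
2nd Tuesday of December 2035: 2035-12-11.
2nd Tuesday of January 2036: 2036-01-08.

2036-01-08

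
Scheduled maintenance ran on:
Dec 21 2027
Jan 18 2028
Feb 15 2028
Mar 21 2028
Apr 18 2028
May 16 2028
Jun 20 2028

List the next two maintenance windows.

Gaps: 28, 28, 35, 28, 28, 35 days — a mix of 28 and 35. Every date is a Tuesday.
Each is the 3rd Tuesday of its month.
July 2028 — 3rd Tuesday is Jul 18 2028.
August 2028 — 3rd Tuesday is Aug 15 2028.

Jul 18 2028, Aug 15 2028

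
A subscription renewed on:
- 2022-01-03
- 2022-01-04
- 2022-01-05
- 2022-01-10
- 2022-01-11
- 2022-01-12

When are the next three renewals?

Gaps: 1, 1, 5, 1, 1 days — not constant, but cyclic with period 3.
The events fall on every Monday, Tuesday and Wednesday.
Next Monday: 2022-01-17.
The following Tuesday is 2022-01-18.
Next Wednesday: 2022-01-19.

2022-01-17, 2022-01-18, 2022-01-19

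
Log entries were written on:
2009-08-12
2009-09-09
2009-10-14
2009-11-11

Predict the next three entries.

These are Wednesdays at 28- or 35-day spacing (28, 35, 28).
The pattern: 2nd Wednesday of the month.
2nd Wednesday of December 2009: 2009-12-09.
2nd Wednesday of January 2010: 2010-01-13.
February 2010 — 2nd Wednesday is 2010-02-10.

2009-12-09, 2010-01-13, 2010-02-10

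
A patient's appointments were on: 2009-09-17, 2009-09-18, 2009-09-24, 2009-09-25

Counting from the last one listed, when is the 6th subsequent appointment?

The gap pattern 1, 6, 1 repeats every 2 events.
These are the Thursdays and Fridays of each week.
The following Thursday is 2009-10-01.
The following Friday is 2009-10-02.
The following Thursday is 2009-10-08.
The following Friday is 2009-10-09.
Next Thursday: 2009-10-15.
The following Friday is 2009-10-16.

2009-10-16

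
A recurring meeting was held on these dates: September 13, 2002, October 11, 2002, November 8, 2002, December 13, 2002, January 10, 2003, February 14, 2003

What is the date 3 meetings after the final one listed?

These are Fridays at 28- or 35-day spacing (28, 28, 35, 28, 35).
The pattern: 2nd Friday of the month.
2nd Friday of March 2003: March 14, 2003.
2nd Friday of April 2003: April 11, 2003.
May 2003 — 2nd Friday is May 9, 2003.

May 9, 2003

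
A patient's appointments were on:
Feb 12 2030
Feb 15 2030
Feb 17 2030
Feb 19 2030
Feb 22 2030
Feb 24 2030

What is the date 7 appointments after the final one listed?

Mar 12 2030

Every event lands on a Tuesday or Friday or Sunday (gaps cycle 3, 2, 2, 3, 2).
So the schedule is: every Tuesday, Friday and Sunday.
Next Tuesday: Feb 26 2030.
The following Friday is Mar 1 2030.
The following Sunday is Mar 3 2030.
Next Tuesday: Mar 5 2030.
Next Friday: Mar 8 2030.
The following Sunday is Mar 10 2030.
Next Tuesday: Mar 12 2030.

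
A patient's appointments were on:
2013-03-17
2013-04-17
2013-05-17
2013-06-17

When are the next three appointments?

The day-of-month is always 17 (31, 30, 31 days between events).
So this recurs on the 17th of each month.
July 2013: 2013-07-17.
Next: August 2013 → 2013-08-17.
Next: September 2013 → 2013-09-17.

2013-07-17, 2013-08-17, 2013-09-17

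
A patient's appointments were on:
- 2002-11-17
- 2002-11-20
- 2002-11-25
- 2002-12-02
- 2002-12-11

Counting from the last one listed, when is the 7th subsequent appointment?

2003-04-09

Gaps: 3, 5, 7, 9 days — each gap is 2 larger than the previous one.
Next gap: 11 days. 2002-12-11 + 11 days = 2002-12-22.
Next gap: 13 days. 2002-12-22 + 13 days = 2003-01-04.
Next gap: 15 days. 2003-01-04 + 15 days = 2003-01-19.
Next gap: 17 days. 2003-01-19 + 17 days = 2003-02-05.
Next gap: 19 days. 2003-02-05 + 19 days = 2003-02-24.
Next gap: 21 days. 2003-02-24 + 21 days = 2003-03-17.
Next gap: 23 days. 2003-03-17 + 23 days = 2003-04-09.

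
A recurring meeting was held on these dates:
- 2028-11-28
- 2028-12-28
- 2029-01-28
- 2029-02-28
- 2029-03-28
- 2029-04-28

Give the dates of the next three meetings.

2029-05-28, 2029-06-28, 2029-07-28

Each date is the 28th; the gaps (30, 31, 31, 28, 31) track the month lengths.
The rule is the 28th of each month.
Next: May 2029 → 2029-05-28.
Next: June 2029 → 2029-06-28.
July 2029: 2029-07-28.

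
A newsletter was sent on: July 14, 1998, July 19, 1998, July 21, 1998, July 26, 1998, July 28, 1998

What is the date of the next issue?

August 2, 1998

The gap pattern 5, 2, 5, 2 repeats every 2 events.
These are the Tuesdays and Sundays of each week.
The following Sunday is August 2, 1998.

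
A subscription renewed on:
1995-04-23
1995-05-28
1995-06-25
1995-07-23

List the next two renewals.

1995-08-27, 1995-09-24

These are Sundays at 28- or 35-day spacing (35, 28, 28).
The pattern: 4th Sunday of the month.
4th Sunday of August 1995: 1995-08-27.
September 1995 — 4th Sunday is 1995-09-24.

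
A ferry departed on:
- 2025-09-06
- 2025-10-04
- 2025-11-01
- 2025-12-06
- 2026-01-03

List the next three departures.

2026-02-07, 2026-03-07, 2026-04-04

All dates are Saturdays, 28, 28, 35, 28 days apart.
Specifically, the 1st Saturday of each month.
February 2026 — 1st Saturday is 2026-02-07.
March 2026 — 1st Saturday is 2026-03-07.
April 2026 — 1st Saturday is 2026-04-04.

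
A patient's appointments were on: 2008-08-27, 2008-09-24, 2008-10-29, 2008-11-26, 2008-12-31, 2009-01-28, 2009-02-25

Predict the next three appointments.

2009-03-25, 2009-04-29, 2009-05-27

All Wednesdays; the gaps (28, 35, 28, 35, 28, 28) vary with month length.
This is the last Wednesday of each month.
Last Wednesday of March 2009: 2009-03-25.
April 2009 ends with Wednesday 2009-04-29.
May 2009 ends with Wednesday 2009-05-27.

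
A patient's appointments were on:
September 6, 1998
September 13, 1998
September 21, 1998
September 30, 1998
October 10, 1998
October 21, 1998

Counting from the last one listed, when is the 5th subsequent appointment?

December 30, 1998

Intervals are 7, 8, 9, 10, 11 days — an arithmetic progression with common difference 1.
Next gap: 12 days. October 21, 1998 + 12 days = November 2, 1998.
Next gap: 13 days. November 2, 1998 + 13 days = November 15, 1998.
Next gap: 14 days. November 15, 1998 + 14 days = November 29, 1998.
Next gap: 15 days. November 29, 1998 + 15 days = December 14, 1998.
Next gap: 16 days. December 14, 1998 + 16 days = December 30, 1998.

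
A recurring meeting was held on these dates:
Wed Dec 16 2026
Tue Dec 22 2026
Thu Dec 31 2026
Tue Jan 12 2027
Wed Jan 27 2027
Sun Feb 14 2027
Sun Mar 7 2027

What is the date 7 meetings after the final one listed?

Intervals are 6, 9, 12, 15, 18, 21 days — an arithmetic progression with common difference 3.
Next gap: 24 days. Sun Mar 7 2027 + 24 days = Wed Mar 31 2027.
Next gap: 27 days. Wed Mar 31 2027 + 27 days = Tue Apr 27 2027.
Next gap: 30 days. Tue Apr 27 2027 + 30 days = Thu May 27 2027.
Next gap: 33 days. Thu May 27 2027 + 33 days = Tue Jun 29 2027.
Next gap: 36 days. Tue Jun 29 2027 + 36 days = Wed Aug 4 2027.
Next gap: 39 days. Wed Aug 4 2027 + 39 days = Sun Sep 12 2027.
Next gap: 42 days. Sun Sep 12 2027 + 42 days = Sun Oct 24 2027.

Sun Oct 24 2027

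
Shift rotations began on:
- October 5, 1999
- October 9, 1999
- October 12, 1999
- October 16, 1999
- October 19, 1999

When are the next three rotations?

October 23, 1999; October 26, 1999; October 30, 1999

Every event lands on a Tuesday or Saturday (gaps cycle 4, 3, 4, 3).
So the schedule is: every Tuesday and Saturday.
Next Saturday: October 23, 1999.
The following Tuesday is October 26, 1999.
The following Saturday is October 30, 1999.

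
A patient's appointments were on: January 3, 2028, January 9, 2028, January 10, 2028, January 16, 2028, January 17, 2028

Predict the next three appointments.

January 23, 2028; January 24, 2028; January 30, 2028

The gap pattern 6, 1, 6, 1 repeats every 2 events.
These are the Mondays and Sundays of each week.
The following Sunday is January 23, 2028.
Next Monday: January 24, 2028.
The following Sunday is January 30, 2028.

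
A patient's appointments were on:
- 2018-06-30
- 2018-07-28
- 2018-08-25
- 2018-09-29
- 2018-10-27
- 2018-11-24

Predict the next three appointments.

These are Saturdays with 28, 28, 35, 28, 28-day gaps.
Each is the final Saturday of its month — 2018-06-30 is past the 28th, so '4th Saturday' doesn't fit.
December 2018 ends with Saturday 2018-12-29.
January 2019 ends with Saturday 2019-01-26.
February 2019 ends with Saturday 2019-02-23.

2018-12-29, 2019-01-26, 2019-02-23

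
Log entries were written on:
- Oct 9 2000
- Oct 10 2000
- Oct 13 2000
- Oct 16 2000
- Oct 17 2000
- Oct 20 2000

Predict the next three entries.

Gaps: 1, 3, 3, 1, 3 days — not constant, but cyclic with period 3.
The events fall on every Monday, Tuesday and Friday.
Next Monday: Oct 23 2000.
Next Tuesday: Oct 24 2000.
Next Friday: Oct 27 2000.

Oct 23 2000, Oct 24 2000, Oct 27 2000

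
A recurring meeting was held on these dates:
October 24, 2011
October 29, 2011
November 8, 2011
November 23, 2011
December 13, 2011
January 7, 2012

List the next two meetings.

Gaps: 5, 10, 15, 20, 25 days — each gap is 5 larger than the previous one.
Next gap: 30 days. January 7, 2012 + 30 days = February 6, 2012.
Next gap: 35 days. February 6, 2012 + 35 days = March 12, 2012.

February 6, 2012; March 12, 2012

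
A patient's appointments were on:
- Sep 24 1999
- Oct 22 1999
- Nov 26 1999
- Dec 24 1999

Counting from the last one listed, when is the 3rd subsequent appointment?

Mar 24 2000

These are Fridays at 28- or 35-day spacing (28, 35, 28).
The pattern: 4th Friday of the month.
4th Friday of January 2000: Jan 28 2000.
February 2000 — 4th Friday is Feb 25 2000.
4th Friday of March 2000: Mar 24 2000.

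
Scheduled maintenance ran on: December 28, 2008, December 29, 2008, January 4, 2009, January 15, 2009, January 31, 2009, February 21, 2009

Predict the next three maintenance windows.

March 19, 2009; April 19, 2009; May 25, 2009

Intervals are 1, 6, 11, 16, 21 days — an arithmetic progression with common difference 5.
Next gap: 26 days. February 21, 2009 + 26 days = March 19, 2009.
Next gap: 31 days. March 19, 2009 + 31 days = April 19, 2009.
Next gap: 36 days. April 19, 2009 + 36 days = May 25, 2009.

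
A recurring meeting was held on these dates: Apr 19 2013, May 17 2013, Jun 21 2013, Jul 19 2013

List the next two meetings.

Gaps: 28, 35, 28 days — a mix of 28 and 35. Every date is a Friday.
Each is the 3rd Friday of its month.
August 2013 — 3rd Friday is Aug 16 2013.
3rd Friday of September 2013: Sep 20 2013.

Aug 16 2013, Sep 20 2013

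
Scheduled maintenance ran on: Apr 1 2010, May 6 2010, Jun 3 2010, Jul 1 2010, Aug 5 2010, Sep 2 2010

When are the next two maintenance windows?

Oct 7 2010, Nov 4 2010

Gaps: 35, 28, 28, 35, 28 days — a mix of 28 and 35. Every date is a Thursday.
Each is the 1st Thursday of its month.
1st Thursday of October 2010: Oct 7 2010.
1st Thursday of November 2010: Nov 4 2010.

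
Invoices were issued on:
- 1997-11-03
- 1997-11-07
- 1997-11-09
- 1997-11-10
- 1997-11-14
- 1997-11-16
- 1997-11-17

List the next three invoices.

1997-11-21, 1997-11-23, 1997-11-24

Every event lands on a Monday or Friday or Sunday (gaps cycle 4, 2, 1, 4, 2, 1).
So the schedule is: every Monday, Friday and Sunday.
Next Friday: 1997-11-21.
Next Sunday: 1997-11-23.
Next Monday: 1997-11-24.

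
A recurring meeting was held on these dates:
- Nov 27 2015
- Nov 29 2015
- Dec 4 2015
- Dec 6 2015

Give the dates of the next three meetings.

Every event lands on a Friday or Sunday (gaps cycle 2, 5, 2).
So the schedule is: every Friday and Sunday.
The following Friday is Dec 11 2015.
The following Sunday is Dec 13 2015.
Next Friday: Dec 18 2015.

Dec 11 2015, Dec 13 2015, Dec 18 2015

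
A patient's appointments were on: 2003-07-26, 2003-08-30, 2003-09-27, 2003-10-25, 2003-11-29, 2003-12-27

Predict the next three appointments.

2004-01-31, 2004-02-28, 2004-03-27

These are Saturdays with 35, 28, 28, 35, 28-day gaps.
Each is the final Saturday of its month — 2003-08-30 is past the 28th, so '4th Saturday' doesn't fit.
Last Saturday of January 2004: 2004-01-31.
Last Saturday of February 2004: 2004-02-28.
Last Saturday of March 2004: 2004-03-27.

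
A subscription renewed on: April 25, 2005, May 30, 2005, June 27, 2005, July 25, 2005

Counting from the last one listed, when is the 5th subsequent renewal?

December 26, 2005

Every date is a Monday; gaps 35, 28, 28 days.
Each is the last Monday of its month (at least one falls on the 29th or later, ruling out '4th Monday').
August 2005 ends with Monday August 29, 2005.
September 2005 ends with Monday September 26, 2005.
Last Monday of October 2005: October 31, 2005.
November 2005 ends with Monday November 28, 2005.
December 2005 ends with Monday December 26, 2005.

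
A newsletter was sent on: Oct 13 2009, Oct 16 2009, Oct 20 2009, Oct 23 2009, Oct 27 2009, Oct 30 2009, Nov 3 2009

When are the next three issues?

Gaps: 3, 4, 3, 4, 3, 4 days — not constant, but cyclic with period 2.
The events fall on every Tuesday and Friday.
Next Friday: Nov 6 2009.
The following Tuesday is Nov 10 2009.
Next Friday: Nov 13 2009.

Nov 6 2009, Nov 10 2009, Nov 13 2009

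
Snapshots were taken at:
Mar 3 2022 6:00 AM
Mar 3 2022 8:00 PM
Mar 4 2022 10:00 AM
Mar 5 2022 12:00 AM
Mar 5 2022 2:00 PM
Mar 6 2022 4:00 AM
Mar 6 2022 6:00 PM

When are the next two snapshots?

Mar 7 2022 8:00 AM, Mar 7 2022 10:00 PM

The interval is a steady 14 hours (14, 14, 14, 14, 14, 14).
Mar 6 2022 6:00 PM + 14 h = Mar 7 2022 8:00 AM.
Mar 7 2022 8:00 AM + 14 h = Mar 7 2022 10:00 PM.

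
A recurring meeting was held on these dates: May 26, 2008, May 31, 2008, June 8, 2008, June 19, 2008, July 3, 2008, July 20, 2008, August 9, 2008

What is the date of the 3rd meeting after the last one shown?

October 26, 2008

Gaps: 5, 8, 11, 14, 17, 20 days — each gap is 3 larger than the previous one.
Next gap: 23 days. August 9, 2008 + 23 days = September 1, 2008.
Next gap: 26 days. September 1, 2008 + 26 days = September 27, 2008.
Next gap: 29 days. September 27, 2008 + 29 days = October 26, 2008.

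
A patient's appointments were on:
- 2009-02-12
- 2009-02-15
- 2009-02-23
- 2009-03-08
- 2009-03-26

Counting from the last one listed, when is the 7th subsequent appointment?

Intervals are 3, 8, 13, 18 days — an arithmetic progression with common difference 5.
Next gap: 23 days. 2009-03-26 + 23 days = 2009-04-18.
Next gap: 28 days. 2009-04-18 + 28 days = 2009-05-16.
Next gap: 33 days. 2009-05-16 + 33 days = 2009-06-18.
Next gap: 38 days. 2009-06-18 + 38 days = 2009-07-26.
Next gap: 43 days. 2009-07-26 + 43 days = 2009-09-07.
Next gap: 48 days. 2009-09-07 + 48 days = 2009-10-25.
Next gap: 53 days. 2009-10-25 + 53 days = 2009-12-17.

2009-12-17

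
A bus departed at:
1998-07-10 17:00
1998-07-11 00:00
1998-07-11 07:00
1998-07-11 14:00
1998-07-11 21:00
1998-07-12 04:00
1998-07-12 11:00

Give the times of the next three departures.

Gaps: 7, 7, 7, 7, 7, 7 hours — each event is 7 hours after the previous one.
1998-07-12 11:00 + 7 h = 1998-07-12 18:00.
1998-07-12 18:00 + 7 h = 1998-07-13 01:00.
1998-07-13 01:00 + 7 h = 1998-07-13 08:00.

1998-07-12 18:00, 1998-07-13 01:00, 1998-07-13 08:00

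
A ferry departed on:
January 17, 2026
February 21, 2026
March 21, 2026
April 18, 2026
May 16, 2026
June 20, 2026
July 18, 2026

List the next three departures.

Gaps: 35, 28, 28, 28, 35, 28 days — a mix of 28 and 35. Every date is a Saturday.
Each is the 3rd Saturday of its month.
August 2026 — 3rd Saturday is August 15, 2026.
3rd Saturday of September 2026: September 19, 2026.
3rd Saturday of October 2026: October 17, 2026.

August 15, 2026; September 19, 2026; October 17, 2026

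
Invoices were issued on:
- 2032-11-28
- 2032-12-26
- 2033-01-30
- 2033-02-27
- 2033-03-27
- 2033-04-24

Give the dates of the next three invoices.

All Sundays; the gaps (28, 35, 28, 28, 28) vary with month length.
This is the last Sunday of each month.
May 2033 ends with Sunday 2033-05-29.
June 2033 ends with Sunday 2033-06-26.
Last Sunday of July 2033: 2033-07-31.

2033-05-29, 2033-06-26, 2033-07-31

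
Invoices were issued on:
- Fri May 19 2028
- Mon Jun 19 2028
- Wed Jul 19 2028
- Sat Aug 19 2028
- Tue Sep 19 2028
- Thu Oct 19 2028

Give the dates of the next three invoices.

Sun Nov 19 2028, Tue Dec 19 2028, Fri Jan 19 2029

Each date is the 19th; the gaps (31, 30, 31, 31, 30) track the month lengths.
The rule is the 19th of each month.
Next: November 2028 → Sun Nov 19 2028.
Next: December 2028 → Tue Dec 19 2028.
Next: January 2029 → Fri Jan 19 2029.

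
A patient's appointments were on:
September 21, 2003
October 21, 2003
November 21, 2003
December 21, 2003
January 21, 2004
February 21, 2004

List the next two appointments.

March 21, 2004; April 21, 2004

The day-of-month is always 21 (30, 31, 30, 31, 31 days between events).
So this recurs on the 21st of each month.
March 2004: March 21, 2004.
April 2004: April 21, 2004.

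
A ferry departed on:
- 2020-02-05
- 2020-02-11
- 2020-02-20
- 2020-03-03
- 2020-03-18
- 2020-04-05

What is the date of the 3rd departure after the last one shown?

2020-06-16

Gaps: 6, 9, 12, 15, 18 days — each gap is 3 larger than the previous one.
Next gap: 21 days. 2020-04-05 + 21 days = 2020-04-26.
Next gap: 24 days. 2020-04-26 + 24 days = 2020-05-20.
Next gap: 27 days. 2020-05-20 + 27 days = 2020-06-16.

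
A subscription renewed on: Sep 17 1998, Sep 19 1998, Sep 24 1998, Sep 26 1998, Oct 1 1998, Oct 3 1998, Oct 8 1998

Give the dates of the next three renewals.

The gap pattern 2, 5, 2, 5, 2, 5 repeats every 2 events.
These are the Thursdays and Saturdays of each week.
The following Saturday is Oct 10 1998.
Next Thursday: Oct 15 1998.
Next Saturday: Oct 17 1998.

Oct 10 1998, Oct 15 1998, Oct 17 1998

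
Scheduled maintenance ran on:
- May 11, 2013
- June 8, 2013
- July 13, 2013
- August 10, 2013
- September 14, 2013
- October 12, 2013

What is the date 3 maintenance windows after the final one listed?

Gaps: 28, 35, 28, 35, 28 days — a mix of 28 and 35. Every date is a Saturday.
Each is the 2nd Saturday of its month.
November 2013 — 2nd Saturday is November 9, 2013.
2nd Saturday of December 2013: December 14, 2013.
January 2014 — 2nd Saturday is January 11, 2014.

January 11, 2014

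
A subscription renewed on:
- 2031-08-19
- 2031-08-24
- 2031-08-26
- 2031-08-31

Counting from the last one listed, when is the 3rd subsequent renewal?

2031-09-09

Gaps: 5, 2, 5 days — not constant, but cyclic with period 2.
The events fall on every Tuesday and Sunday.
Next Tuesday: 2031-09-02.
The following Sunday is 2031-09-07.
Next Tuesday: 2031-09-09.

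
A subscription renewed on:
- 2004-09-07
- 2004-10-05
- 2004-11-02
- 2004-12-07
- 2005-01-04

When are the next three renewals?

2005-02-01, 2005-03-01, 2005-04-05

These are Tuesdays at 28- or 35-day spacing (28, 28, 35, 28).
The pattern: 1st Tuesday of the month.
February 2005 — 1st Tuesday is 2005-02-01.
1st Tuesday of March 2005: 2005-03-01.
1st Tuesday of April 2005: 2005-04-05.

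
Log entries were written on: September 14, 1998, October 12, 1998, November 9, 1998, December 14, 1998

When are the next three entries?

All dates are Mondays, 28, 28, 35 days apart.
Specifically, the 2nd Monday of each month.
January 1999 — 2nd Monday is January 11, 1999.
2nd Monday of February 1999: February 8, 1999.
March 1999 — 2nd Monday is March 8, 1999.

January 11, 1999; February 8, 1999; March 8, 1999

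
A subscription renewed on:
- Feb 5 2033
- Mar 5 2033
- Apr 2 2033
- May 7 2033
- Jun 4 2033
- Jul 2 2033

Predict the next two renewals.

These are Saturdays at 28- or 35-day spacing (28, 28, 35, 28, 28).
The pattern: 1st Saturday of the month.
1st Saturday of August 2033: Aug 6 2033.
1st Saturday of September 2033: Sep 3 2033.

Aug 6 2033, Sep 3 2033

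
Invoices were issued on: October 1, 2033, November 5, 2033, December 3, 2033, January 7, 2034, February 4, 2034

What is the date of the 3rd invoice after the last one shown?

All dates are Saturdays, 35, 28, 35, 28 days apart.
Specifically, the 1st Saturday of each month.
1st Saturday of March 2034: March 4, 2034.
1st Saturday of April 2034: April 1, 2034.
1st Saturday of May 2034: May 6, 2034.

May 6, 2034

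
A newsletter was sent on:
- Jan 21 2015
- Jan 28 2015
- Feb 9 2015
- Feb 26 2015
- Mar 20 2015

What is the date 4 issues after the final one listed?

Intervals are 7, 12, 17, 22 days — an arithmetic progression with common difference 5.
Next gap: 27 days. Mar 20 2015 + 27 days = Apr 16 2015.
Next gap: 32 days. Apr 16 2015 + 32 days = May 18 2015.
Next gap: 37 days. May 18 2015 + 37 days = Jun 24 2015.
Next gap: 42 days. Jun 24 2015 + 42 days = Aug 5 2015.

Aug 5 2015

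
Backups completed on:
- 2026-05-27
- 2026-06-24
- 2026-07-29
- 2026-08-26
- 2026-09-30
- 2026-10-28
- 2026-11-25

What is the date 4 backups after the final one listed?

2027-03-31

All Wednesdays; the gaps (28, 35, 28, 35, 28, 28) vary with month length.
This is the last Wednesday of each month.
December 2026 ends with Wednesday 2026-12-30.
Last Wednesday of January 2027: 2027-01-27.
Last Wednesday of February 2027: 2027-02-24.
Last Wednesday of March 2027: 2027-03-31.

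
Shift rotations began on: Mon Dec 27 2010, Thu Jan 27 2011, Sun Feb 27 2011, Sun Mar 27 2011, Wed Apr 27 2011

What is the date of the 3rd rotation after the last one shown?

Each date is the 27th; the gaps (31, 31, 28, 31) track the month lengths.
The rule is the 27th of each month.
May 2011: Fri May 27 2011.
June 2011: Mon Jun 27 2011.
Next: July 2011 → Wed Jul 27 2011.

Wed Jul 27 2011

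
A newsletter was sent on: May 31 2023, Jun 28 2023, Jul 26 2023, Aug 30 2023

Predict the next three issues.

Every date is a Wednesday; gaps 28, 28, 35 days.
Each is the last Wednesday of its month (at least one falls on the 29th or later, ruling out '4th Wednesday').
Last Wednesday of September 2023: Sep 27 2023.
Last Wednesday of October 2023: Oct 25 2023.
Last Wednesday of November 2023: Nov 29 2023.

Sep 27 2023, Oct 25 2023, Nov 29 2023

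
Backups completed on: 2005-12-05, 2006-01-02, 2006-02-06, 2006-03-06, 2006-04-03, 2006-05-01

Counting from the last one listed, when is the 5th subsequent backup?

2006-10-02

Gaps: 28, 35, 28, 28, 28 days — a mix of 28 and 35. Every date is a Monday.
Each is the 1st Monday of its month.
1st Monday of June 2006: 2006-06-05.
1st Monday of July 2006: 2006-07-03.
August 2006 — 1st Monday is 2006-08-07.
1st Monday of September 2006: 2006-09-04.
October 2006 — 1st Monday is 2006-10-02.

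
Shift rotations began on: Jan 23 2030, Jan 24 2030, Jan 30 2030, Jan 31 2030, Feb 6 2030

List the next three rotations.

Feb 7 2030, Feb 13 2030, Feb 14 2030

Every event lands on a Wednesday or Thursday (gaps cycle 1, 6, 1, 6).
So the schedule is: every Wednesday and Thursday.
Next Thursday: Feb 7 2030.
Next Wednesday: Feb 13 2030.
Next Thursday: Feb 14 2030.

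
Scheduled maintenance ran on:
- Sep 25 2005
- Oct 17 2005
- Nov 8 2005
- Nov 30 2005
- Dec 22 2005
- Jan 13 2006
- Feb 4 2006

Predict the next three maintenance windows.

The spacing is 22, 22, 22, 22, 22, 22 days — always 22 days.
Feb 4 2006 + 22 days = Feb 26 2006.
Feb 26 2006 + 22 days = Mar 20 2006.
Mar 20 2006 + 22 days = Apr 11 2006.

Feb 26 2006, Mar 20 2006, Apr 11 2006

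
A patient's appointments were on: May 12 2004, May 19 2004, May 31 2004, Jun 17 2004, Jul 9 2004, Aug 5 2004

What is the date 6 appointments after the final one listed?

Apr 29 2005

Intervals are 7, 12, 17, 22, 27 days — an arithmetic progression with common difference 5.
Next gap: 32 days. Aug 5 2004 + 32 days = Sep 6 2004.
Next gap: 37 days. Sep 6 2004 + 37 days = Oct 13 2004.
Next gap: 42 days. Oct 13 2004 + 42 days = Nov 24 2004.
Next gap: 47 days. Nov 24 2004 + 47 days = Jan 10 2005.
Next gap: 52 days. Jan 10 2005 + 52 days = Mar 3 2005.
Next gap: 57 days. Mar 3 2005 + 57 days = Apr 29 2005.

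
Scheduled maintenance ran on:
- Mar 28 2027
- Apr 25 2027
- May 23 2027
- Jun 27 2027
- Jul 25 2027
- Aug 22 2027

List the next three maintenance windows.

All dates are Sundays, 28, 28, 35, 28, 28 days apart.
Specifically, the 4th Sunday of each month.
September 2027 — 4th Sunday is Sep 26 2027.
October 2027 — 4th Sunday is Oct 24 2027.
November 2027 — 4th Sunday is Nov 28 2027.

Sep 26 2027, Oct 24 2027, Nov 28 2027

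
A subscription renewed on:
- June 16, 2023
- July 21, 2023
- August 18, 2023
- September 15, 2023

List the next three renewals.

October 20, 2023; November 17, 2023; December 15, 2023

These are Fridays at 28- or 35-day spacing (35, 28, 28).
The pattern: 3rd Friday of the month.
3rd Friday of October 2023: October 20, 2023.
November 2023 — 3rd Friday is November 17, 2023.
December 2023 — 3rd Friday is December 15, 2023.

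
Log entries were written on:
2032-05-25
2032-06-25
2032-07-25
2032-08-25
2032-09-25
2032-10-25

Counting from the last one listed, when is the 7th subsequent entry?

2033-05-25

The day-of-month is always 25 (31, 30, 31, 31, 30 days between events).
So this recurs on the 25th of each month.
November 2032: 2032-11-25.
December 2032: 2032-12-25.
January 2033: 2033-01-25.
Next: February 2033 → 2033-02-25.
Next: March 2033 → 2033-03-25.
Next: April 2033 → 2033-04-25.
May 2033: 2033-05-25.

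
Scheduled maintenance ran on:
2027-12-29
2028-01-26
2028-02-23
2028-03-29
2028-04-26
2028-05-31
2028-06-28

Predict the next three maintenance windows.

Every date is a Wednesday; gaps 28, 28, 35, 28, 35, 28 days.
Each is the last Wednesday of its month (at least one falls on the 29th or later, ruling out '4th Wednesday').
Last Wednesday of July 2028: 2028-07-26.
Last Wednesday of August 2028: 2028-08-30.
Last Wednesday of September 2028: 2028-09-27.

2028-07-26, 2028-08-30, 2028-09-27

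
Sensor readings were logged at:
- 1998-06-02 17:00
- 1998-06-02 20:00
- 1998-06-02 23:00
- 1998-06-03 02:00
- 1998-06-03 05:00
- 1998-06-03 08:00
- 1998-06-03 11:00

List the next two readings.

1998-06-03 14:00, 1998-06-03 17:00

Gaps: 3, 3, 3, 3, 3, 3 hours — each event is 3 hours after the previous one.
1998-06-03 11:00 + 3 h = 1998-06-03 14:00.
1998-06-03 14:00 + 3 h = 1998-06-03 17:00.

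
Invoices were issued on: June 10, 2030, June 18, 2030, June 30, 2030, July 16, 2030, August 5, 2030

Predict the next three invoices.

August 29, 2030; September 26, 2030; October 28, 2030

Intervals are 8, 12, 16, 20 days — an arithmetic progression with common difference 4.
Next gap: 24 days. August 5, 2030 + 24 days = August 29, 2030.
Next gap: 28 days. August 29, 2030 + 28 days = September 26, 2030.
Next gap: 32 days. September 26, 2030 + 32 days = October 28, 2030.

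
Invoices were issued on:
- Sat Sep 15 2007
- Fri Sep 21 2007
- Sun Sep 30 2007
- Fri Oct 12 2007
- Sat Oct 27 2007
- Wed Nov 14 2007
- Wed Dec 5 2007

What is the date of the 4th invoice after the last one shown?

Intervals are 6, 9, 12, 15, 18, 21 days — an arithmetic progression with common difference 3.
Next gap: 24 days. Wed Dec 5 2007 + 24 days = Sat Dec 29 2007.
Next gap: 27 days. Sat Dec 29 2007 + 27 days = Fri Jan 25 2008.
Next gap: 30 days. Fri Jan 25 2008 + 30 days = Sun Feb 24 2008.
Next gap: 33 days. Sun Feb 24 2008 + 33 days = Fri Mar 28 2008.

Fri Mar 28 2008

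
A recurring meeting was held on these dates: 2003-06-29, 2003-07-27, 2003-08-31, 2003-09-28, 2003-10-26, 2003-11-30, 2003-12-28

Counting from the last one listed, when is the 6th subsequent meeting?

These are Sundays with 28, 35, 28, 28, 35, 28-day gaps.
Each is the final Sunday of its month — 2003-06-29 is past the 28th, so '4th Sunday' doesn't fit.
Last Sunday of January 2004: 2004-01-25.
February 2004 ends with Sunday 2004-02-29.
March 2004 ends with Sunday 2004-03-28.
Last Sunday of April 2004: 2004-04-25.
May 2004 ends with Sunday 2004-05-30.
June 2004 ends with Sunday 2004-06-27.

2004-06-27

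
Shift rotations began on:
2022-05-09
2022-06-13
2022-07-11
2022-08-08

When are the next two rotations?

These are Mondays at 28- or 35-day spacing (35, 28, 28).
The pattern: 2nd Monday of the month.
2nd Monday of September 2022: 2022-09-12.
2nd Monday of October 2022: 2022-10-10.

2022-09-12, 2022-10-10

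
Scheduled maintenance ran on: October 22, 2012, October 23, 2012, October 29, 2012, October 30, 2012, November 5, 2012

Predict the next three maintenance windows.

The gap pattern 1, 6, 1, 6 repeats every 2 events.
These are the Mondays and Tuesdays of each week.
The following Tuesday is November 6, 2012.
The following Monday is November 12, 2012.
Next Tuesday: November 13, 2012.

November 6, 2012; November 12, 2012; November 13, 2012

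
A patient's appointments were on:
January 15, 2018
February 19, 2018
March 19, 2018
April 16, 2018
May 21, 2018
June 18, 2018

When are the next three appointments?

July 16, 2018; August 20, 2018; September 17, 2018

These are Mondays at 28- or 35-day spacing (35, 28, 28, 35, 28).
The pattern: 3rd Monday of the month.
3rd Monday of July 2018: July 16, 2018.
3rd Monday of August 2018: August 20, 2018.
3rd Monday of September 2018: September 17, 2018.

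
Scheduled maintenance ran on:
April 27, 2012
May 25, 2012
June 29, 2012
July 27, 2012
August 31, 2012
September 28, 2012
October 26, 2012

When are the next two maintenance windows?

All Fridays; the gaps (28, 35, 28, 35, 28, 28) vary with month length.
This is the last Friday of each month.
Last Friday of November 2012: November 30, 2012.
December 2012 ends with Friday December 28, 2012.

November 30, 2012; December 28, 2012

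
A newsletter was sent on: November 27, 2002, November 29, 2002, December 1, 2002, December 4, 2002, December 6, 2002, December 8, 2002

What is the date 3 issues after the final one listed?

December 15, 2002

Every event lands on a Wednesday or Friday or Sunday (gaps cycle 2, 2, 3, 2, 2).
So the schedule is: every Wednesday, Friday and Sunday.
Next Wednesday: December 11, 2002.
The following Friday is December 13, 2002.
Next Sunday: December 15, 2002.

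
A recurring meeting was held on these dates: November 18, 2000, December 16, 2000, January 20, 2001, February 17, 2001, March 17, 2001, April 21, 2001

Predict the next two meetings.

These are Saturdays at 28- or 35-day spacing (28, 35, 28, 28, 35).
The pattern: 3rd Saturday of the month.
May 2001 — 3rd Saturday is May 19, 2001.
3rd Saturday of June 2001: June 16, 2001.

May 19, 2001; June 16, 2001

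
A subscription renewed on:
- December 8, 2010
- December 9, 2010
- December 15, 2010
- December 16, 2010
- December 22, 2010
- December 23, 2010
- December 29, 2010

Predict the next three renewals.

Every event lands on a Wednesday or Thursday (gaps cycle 1, 6, 1, 6, 1, 6).
So the schedule is: every Wednesday and Thursday.
The following Thursday is December 30, 2010.
Next Wednesday: January 5, 2011.
Next Thursday: January 6, 2011.

December 30, 2010; January 5, 2011; January 6, 2011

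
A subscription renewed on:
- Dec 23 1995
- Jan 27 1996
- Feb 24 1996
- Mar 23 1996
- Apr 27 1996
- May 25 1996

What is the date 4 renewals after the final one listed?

Gaps: 35, 28, 28, 35, 28 days — a mix of 28 and 35. Every date is a Saturday.
Each is the 4th Saturday of its month.
4th Saturday of June 1996: Jun 22 1996.
4th Saturday of July 1996: Jul 27 1996.
August 1996 — 4th Saturday is Aug 24 1996.
September 1996 — 4th Saturday is Sep 28 1996.

Sep 28 1996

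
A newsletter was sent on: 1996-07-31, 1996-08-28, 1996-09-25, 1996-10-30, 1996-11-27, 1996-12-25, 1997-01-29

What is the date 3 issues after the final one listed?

Every date is a Wednesday; gaps 28, 28, 35, 28, 28, 35 days.
Each is the last Wednesday of its month (at least one falls on the 29th or later, ruling out '4th Wednesday').
Last Wednesday of February 1997: 1997-02-26.
March 1997 ends with Wednesday 1997-03-26.
April 1997 ends with Wednesday 1997-04-30.

1997-04-30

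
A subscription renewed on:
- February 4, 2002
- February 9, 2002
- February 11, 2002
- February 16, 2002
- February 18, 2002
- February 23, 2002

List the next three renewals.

February 25, 2002; March 2, 2002; March 4, 2002

Every event lands on a Monday or Saturday (gaps cycle 5, 2, 5, 2, 5).
So the schedule is: every Monday and Saturday.
Next Monday: February 25, 2002.
Next Saturday: March 2, 2002.
Next Monday: March 4, 2002.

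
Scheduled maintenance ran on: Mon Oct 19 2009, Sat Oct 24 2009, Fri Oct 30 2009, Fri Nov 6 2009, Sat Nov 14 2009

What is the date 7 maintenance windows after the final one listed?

The spacing grows by 1 each time: 5, 6, 7, 8 days.
Next gap: 9 days. Sat Nov 14 2009 + 9 days = Mon Nov 23 2009.
Next gap: 10 days. Mon Nov 23 2009 + 10 days = Thu Dec 3 2009.
Next gap: 11 days. Thu Dec 3 2009 + 11 days = Mon Dec 14 2009.
Next gap: 12 days. Mon Dec 14 2009 + 12 days = Sat Dec 26 2009.
Next gap: 13 days. Sat Dec 26 2009 + 13 days = Fri Jan 8 2010.
Next gap: 14 days. Fri Jan 8 2010 + 14 days = Fri Jan 22 2010.
Next gap: 15 days. Fri Jan 22 2010 + 15 days = Sat Feb 6 2010.

Sat Feb 6 2010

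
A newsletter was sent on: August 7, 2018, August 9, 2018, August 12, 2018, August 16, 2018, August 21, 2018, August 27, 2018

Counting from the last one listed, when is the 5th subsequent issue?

The spacing grows by 1 each time: 2, 3, 4, 5, 6 days.
Next gap: 7 days. August 27, 2018 + 7 days = September 3, 2018.
Next gap: 8 days. September 3, 2018 + 8 days = September 11, 2018.
Next gap: 9 days. September 11, 2018 + 9 days = September 20, 2018.
Next gap: 10 days. September 20, 2018 + 10 days = September 30, 2018.
Next gap: 11 days. September 30, 2018 + 11 days = October 11, 2018.

October 11, 2018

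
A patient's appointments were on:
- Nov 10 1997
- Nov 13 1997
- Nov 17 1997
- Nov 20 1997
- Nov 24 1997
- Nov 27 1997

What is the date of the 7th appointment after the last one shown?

Dec 22 1997

Every event lands on a Monday or Thursday (gaps cycle 3, 4, 3, 4, 3).
So the schedule is: every Monday and Thursday.
The following Monday is Dec 1 1997.
The following Thursday is Dec 4 1997.
The following Monday is Dec 8 1997.
The following Thursday is Dec 11 1997.
The following Monday is Dec 15 1997.
The following Thursday is Dec 18 1997.
The following Monday is Dec 22 1997.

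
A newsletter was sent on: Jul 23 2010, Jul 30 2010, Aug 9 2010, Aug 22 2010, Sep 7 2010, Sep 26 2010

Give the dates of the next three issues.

Oct 18 2010, Nov 12 2010, Dec 10 2010

Gaps: 7, 10, 13, 16, 19 days — each gap is 3 larger than the previous one.
Next gap: 22 days. Sep 26 2010 + 22 days = Oct 18 2010.
Next gap: 25 days. Oct 18 2010 + 25 days = Nov 12 2010.
Next gap: 28 days. Nov 12 2010 + 28 days = Dec 10 2010.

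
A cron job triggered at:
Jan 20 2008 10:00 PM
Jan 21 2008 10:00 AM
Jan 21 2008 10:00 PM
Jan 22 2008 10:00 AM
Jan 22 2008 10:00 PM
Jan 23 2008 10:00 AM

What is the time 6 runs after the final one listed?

Jan 26 2008 10:00 AM

Gaps: 12, 12, 12, 12, 12 hours — each event is 12 hours after the previous one.
Jan 23 2008 10:00 AM + 12 h = Jan 23 2008 10:00 PM.
Jan 23 2008 10:00 PM + 12 h = Jan 24 2008 10:00 AM.
Jan 24 2008 10:00 AM + 12 h = Jan 24 2008 10:00 PM.
Jan 24 2008 10:00 PM + 12 h = Jan 25 2008 10:00 AM.
Jan 25 2008 10:00 AM + 12 h = Jan 25 2008 10:00 PM.
Jan 25 2008 10:00 PM + 12 h = Jan 26 2008 10:00 AM.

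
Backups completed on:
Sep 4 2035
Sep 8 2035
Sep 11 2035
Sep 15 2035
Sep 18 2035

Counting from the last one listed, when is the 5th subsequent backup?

Oct 6 2035

The gap pattern 4, 3, 4, 3 repeats every 2 events.
These are the Tuesdays and Saturdays of each week.
The following Saturday is Sep 22 2035.
The following Tuesday is Sep 25 2035.
The following Saturday is Sep 29 2035.
Next Tuesday: Oct 2 2035.
Next Saturday: Oct 6 2035.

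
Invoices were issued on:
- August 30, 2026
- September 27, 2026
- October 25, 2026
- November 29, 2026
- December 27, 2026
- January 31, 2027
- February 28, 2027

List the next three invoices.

March 28, 2027; April 25, 2027; May 30, 2027

These are Sundays with 28, 28, 35, 28, 35, 28-day gaps.
Each is the final Sunday of its month — August 30, 2026 is past the 28th, so '4th Sunday' doesn't fit.
March 2027 ends with Sunday March 28, 2027.
April 2027 ends with Sunday April 25, 2027.
Last Sunday of May 2027: May 30, 2027.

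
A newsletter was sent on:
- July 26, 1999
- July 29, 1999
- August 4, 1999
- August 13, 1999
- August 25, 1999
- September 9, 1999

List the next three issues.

Gaps: 3, 6, 9, 12, 15 days — each gap is 3 larger than the previous one.
Next gap: 18 days. September 9, 1999 + 18 days = September 27, 1999.
Next gap: 21 days. September 27, 1999 + 21 days = October 18, 1999.
Next gap: 24 days. October 18, 1999 + 24 days = November 11, 1999.

September 27, 1999; October 18, 1999; November 11, 1999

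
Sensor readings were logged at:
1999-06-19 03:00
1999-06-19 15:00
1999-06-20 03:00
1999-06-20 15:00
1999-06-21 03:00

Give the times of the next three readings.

1999-06-21 15:00, 1999-06-22 03:00, 1999-06-22 15:00

The interval is a steady 12 hours (12, 12, 12, 12).
1999-06-21 03:00 + 12 h = 1999-06-21 15:00.
1999-06-21 15:00 + 12 h = 1999-06-22 03:00.
1999-06-22 03:00 + 12 h = 1999-06-22 15:00.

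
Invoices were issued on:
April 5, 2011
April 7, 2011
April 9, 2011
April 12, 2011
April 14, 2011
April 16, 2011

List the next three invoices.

April 19, 2011; April 21, 2011; April 23, 2011

Every event lands on a Tuesday or Thursday or Saturday (gaps cycle 2, 2, 3, 2, 2).
So the schedule is: every Tuesday, Thursday and Saturday.
Next Tuesday: April 19, 2011.
Next Thursday: April 21, 2011.
Next Saturday: April 23, 2011.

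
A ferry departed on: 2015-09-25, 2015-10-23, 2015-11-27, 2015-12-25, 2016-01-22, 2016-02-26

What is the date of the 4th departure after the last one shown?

2016-06-24

Gaps: 28, 35, 28, 28, 35 days — a mix of 28 and 35. Every date is a Friday.
Each is the 4th Friday of its month.
March 2016 — 4th Friday is 2016-03-25.
4th Friday of April 2016: 2016-04-22.
4th Friday of May 2016: 2016-05-27.
June 2016 — 4th Friday is 2016-06-24.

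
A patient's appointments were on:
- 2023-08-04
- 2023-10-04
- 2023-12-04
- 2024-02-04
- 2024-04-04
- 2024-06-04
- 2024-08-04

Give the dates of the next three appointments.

2024-10-04, 2024-12-04, 2025-02-04

Each date is the 4th; the gaps (61, 61, 62, 60, 61, 61) track the month lengths.
The rule is the 4th of every 2 months.
October 2024: 2024-10-04.
Next: December 2024 → 2024-12-04.
Next: February 2025 → 2025-02-04.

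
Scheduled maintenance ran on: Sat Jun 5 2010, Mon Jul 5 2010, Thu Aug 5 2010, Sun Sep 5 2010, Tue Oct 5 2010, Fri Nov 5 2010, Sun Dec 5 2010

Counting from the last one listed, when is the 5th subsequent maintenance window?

Gaps: 30, 31, 31, 30, 31, 30 days — not constant. Every event is on the 5th of the month.
Pattern: the 5th of each month.
Next: January 2011 → Wed Jan 5 2011.
Next: February 2011 → Sat Feb 5 2011.
March 2011: Sat Mar 5 2011.
April 2011: Tue Apr 5 2011.
Next: May 2011 → Thu May 5 2011.

Thu May 5 2011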